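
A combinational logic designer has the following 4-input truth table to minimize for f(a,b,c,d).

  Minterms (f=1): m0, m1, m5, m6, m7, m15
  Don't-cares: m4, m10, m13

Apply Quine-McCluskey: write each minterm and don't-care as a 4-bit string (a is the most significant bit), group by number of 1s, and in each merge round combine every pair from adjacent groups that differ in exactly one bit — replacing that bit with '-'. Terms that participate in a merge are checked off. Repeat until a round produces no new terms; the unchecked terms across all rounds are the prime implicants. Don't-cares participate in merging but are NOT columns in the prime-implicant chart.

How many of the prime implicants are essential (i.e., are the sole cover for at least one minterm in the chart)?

3

size-2^0 implicants → 0000(✓)  0001(✓)  0100(✓)  0101(✓)  0110(✓)  0111(✓)  1010  1101(✓)  1111(✓)
size-2^1 implicants → -101(✓)  -111(✓)  0-00(✓)  0-01(✓)  000-(✓)  01-0(✓)  01-1(✓)  010-(✓)  011-(✓)  11-1(✓)
size-2^2 implicants → -1-1  0-0-  01--
Unchecked terms (primes): -1-1, 0-0-, 01--, 1010
Minterm coverage:
  m0 ⊆ 0-0- [E]
  m1 ⊆ 0-0- [E]
  m5 ⊆ -1-1,0-0-,01--
  m6 ⊆ 01-- [E]
  m7 ⊆ -1-1,01--
  m15 ⊆ -1-1 [E]
E = {-1-1, 0-0-, 01--}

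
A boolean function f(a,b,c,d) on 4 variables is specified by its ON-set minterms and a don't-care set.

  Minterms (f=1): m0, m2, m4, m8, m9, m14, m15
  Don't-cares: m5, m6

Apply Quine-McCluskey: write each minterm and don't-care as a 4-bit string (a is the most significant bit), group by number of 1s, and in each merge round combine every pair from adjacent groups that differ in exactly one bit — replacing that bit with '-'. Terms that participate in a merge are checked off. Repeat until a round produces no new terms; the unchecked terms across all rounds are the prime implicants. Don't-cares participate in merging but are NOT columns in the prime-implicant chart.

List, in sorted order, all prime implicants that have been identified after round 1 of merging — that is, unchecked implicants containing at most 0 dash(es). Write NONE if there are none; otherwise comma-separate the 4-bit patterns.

NONE

[col 0] 0000*, 0010*, 0100*, 0101*, 0110*, 1000*, 1001*, 1110*, 1111*
[col 1] -000, -110, 0-00*, 0-10*, 00-0*, 01-0*, 010-, 100-, 111-
[col 2] 0--0
Prime implicants: -000, -110, 0--0, 010-, 100-, 111-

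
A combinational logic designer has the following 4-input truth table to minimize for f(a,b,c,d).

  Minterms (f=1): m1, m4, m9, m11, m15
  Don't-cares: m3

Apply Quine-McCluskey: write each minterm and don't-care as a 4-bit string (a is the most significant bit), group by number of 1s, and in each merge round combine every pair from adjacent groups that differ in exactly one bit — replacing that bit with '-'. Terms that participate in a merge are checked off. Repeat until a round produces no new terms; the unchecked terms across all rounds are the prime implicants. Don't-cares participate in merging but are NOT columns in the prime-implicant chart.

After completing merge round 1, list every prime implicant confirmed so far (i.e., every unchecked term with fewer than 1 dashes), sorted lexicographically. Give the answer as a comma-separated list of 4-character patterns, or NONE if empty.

0100

size-2^0 implicants → 0001(✓)  0011(✓)  0100  1001(✓)  1011(✓)  1111(✓)
size-2^1 implicants → -001(✓)  -011(✓)  00-1(✓)  1-11  10-1(✓)
size-2^2 implicants → -0-1
Unchecked terms (primes): -0-1, 0100, 1-11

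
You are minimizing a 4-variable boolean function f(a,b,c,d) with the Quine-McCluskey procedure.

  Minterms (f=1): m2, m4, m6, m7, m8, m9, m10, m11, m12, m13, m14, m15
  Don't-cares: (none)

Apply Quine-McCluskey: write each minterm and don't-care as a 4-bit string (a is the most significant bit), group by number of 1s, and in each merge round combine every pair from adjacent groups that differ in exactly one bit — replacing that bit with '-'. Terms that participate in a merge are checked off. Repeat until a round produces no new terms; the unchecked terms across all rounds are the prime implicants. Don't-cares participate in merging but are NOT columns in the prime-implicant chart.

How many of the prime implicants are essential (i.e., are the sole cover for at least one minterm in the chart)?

[col 0] 0010*, 0100*, 0110*, 0111*, 1000*, 1001*, 1010*, 1011*, 1100*, 1101*, 1110*, 1111*
[col 1] -010*, -100*, -110*, -111*, 0-10*, 01-0*, 011-*, 1-00*, 1-01*, 1-10*, 1-11*, 10-0*, 10-1*, 100-*, 101-*, 11-0*, 11-1*, 110-*, 111-*
[col 2] --10, -1-0, -11-, 1--0*, 1--1*, 1-0-*, 1-1-*, 10--*, 11--*
[col 3] 1---
Prime implicants: --10, -1-0, -11-, 1---
PI chart (minterm → PIs covering it):
  2 | --10  (sole → essential)
  4 | -1-0  (sole → essential)
  6 | --10,-1-0,-11-
  7 | -11-  (sole → essential)
  8 | 1---  (sole → essential)
  9 | 1---  (sole → essential)
  10 | --10,1---
  11 | 1---  (sole → essential)
  12 | -1-0,1---
  13 | 1---  (sole → essential)
  14 | --10,-1-0,-11-,1---
  15 | -11-,1---
Essential prime implicants: --10, -1-0, -11-, 1---

4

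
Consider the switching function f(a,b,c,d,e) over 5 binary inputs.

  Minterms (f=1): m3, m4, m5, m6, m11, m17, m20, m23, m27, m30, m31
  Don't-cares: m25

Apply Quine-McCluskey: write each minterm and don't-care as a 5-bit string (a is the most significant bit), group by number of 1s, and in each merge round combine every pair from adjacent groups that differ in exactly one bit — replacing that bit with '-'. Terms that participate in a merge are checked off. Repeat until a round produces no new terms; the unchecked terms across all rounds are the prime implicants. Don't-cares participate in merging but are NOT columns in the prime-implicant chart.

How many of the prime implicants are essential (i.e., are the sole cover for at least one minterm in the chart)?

size-2^0 implicants → 00011(✓)  00100(✓)  00101(✓)  00110(✓)  01011(✓)  10001(✓)  10100(✓)  10111(✓)  11001(✓)  11011(✓)  11110(✓)  11111(✓)
size-2^1 implicants → -0100  -1011  0-011  001-0  0010-  1-001  1-111  11-11  110-1  1111-
Unchecked terms (primes): -0100, -1011, 0-011, 001-0, 0010-, 1-001, 1-111, 11-11, 110-1, 1111-
Minterm coverage:
  m3 ⊆ 0-011 [E]
  m4 ⊆ -0100,001-0,0010-
  m5 ⊆ 0010- [E]
  m6 ⊆ 001-0 [E]
  m11 ⊆ -1011,0-011
  m17 ⊆ 1-001 [E]
  m20 ⊆ -0100 [E]
  m23 ⊆ 1-111 [E]
  m27 ⊆ -1011,11-11,110-1
  m30 ⊆ 1111- [E]
  m31 ⊆ 1-111,11-11,1111-
E = {-0100, 0-011, 001-0, 0010-, 1-001, 1-111, 1111-}

7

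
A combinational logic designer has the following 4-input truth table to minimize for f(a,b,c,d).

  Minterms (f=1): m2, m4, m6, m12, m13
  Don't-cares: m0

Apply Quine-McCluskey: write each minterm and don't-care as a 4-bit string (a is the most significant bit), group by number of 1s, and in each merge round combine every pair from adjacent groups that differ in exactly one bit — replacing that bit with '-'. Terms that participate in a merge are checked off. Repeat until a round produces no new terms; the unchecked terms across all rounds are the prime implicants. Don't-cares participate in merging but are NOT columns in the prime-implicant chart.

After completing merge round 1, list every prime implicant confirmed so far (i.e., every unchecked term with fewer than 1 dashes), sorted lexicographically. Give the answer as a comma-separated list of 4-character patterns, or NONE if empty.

NONE

[col 0] 0000*, 0010*, 0100*, 0110*, 1100*, 1101*
[col 1] -100, 0-00*, 0-10*, 00-0*, 01-0*, 110-
[col 2] 0--0
Prime implicants: -100, 0--0, 110-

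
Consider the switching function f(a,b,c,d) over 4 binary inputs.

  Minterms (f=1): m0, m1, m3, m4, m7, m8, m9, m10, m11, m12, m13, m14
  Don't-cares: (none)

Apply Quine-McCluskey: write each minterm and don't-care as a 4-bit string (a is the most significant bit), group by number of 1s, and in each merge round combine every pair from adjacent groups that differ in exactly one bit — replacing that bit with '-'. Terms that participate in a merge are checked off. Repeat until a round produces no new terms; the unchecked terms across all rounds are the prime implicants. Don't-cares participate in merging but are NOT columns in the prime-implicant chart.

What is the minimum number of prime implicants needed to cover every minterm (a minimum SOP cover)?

5

size-2^0 implicants → 0000(✓)  0001(✓)  0011(✓)  0100(✓)  0111(✓)  1000(✓)  1001(✓)  1010(✓)  1011(✓)  1100(✓)  1101(✓)  1110(✓)
size-2^1 implicants → -000(✓)  -001(✓)  -011(✓)  -100(✓)  0-00(✓)  0-11  00-1(✓)  000-(✓)  1-00(✓)  1-01(✓)  1-10(✓)  10-0(✓)  10-1(✓)  100-(✓)  101-(✓)  11-0(✓)  110-(✓)
size-2^2 implicants → --00  -0-1  -00-  1--0  1-0-  10--
Unchecked terms (primes): --00, -0-1, -00-, 0-11, 1--0, 1-0-, 10--
Minterm coverage:
  m0 ⊆ --00,-00-
  m1 ⊆ -0-1,-00-
  m3 ⊆ -0-1,0-11
  m4 ⊆ --00 [E]
  m7 ⊆ 0-11 [E]
  m8 ⊆ --00,-00-,1--0,1-0-,10--
  m9 ⊆ -0-1,-00-,1-0-,10--
  m10 ⊆ 1--0,10--
  m11 ⊆ -0-1,10--
  m12 ⊆ --00,1--0,1-0-
  m13 ⊆ 1-0- [E]
  m14 ⊆ 1--0 [E]
E = {--00, 0-11, 1--0, 1-0-}
Petrick residual → -0-1
Cover = c'd' + b'd + a'cd + ad' + ac'  |cover|=5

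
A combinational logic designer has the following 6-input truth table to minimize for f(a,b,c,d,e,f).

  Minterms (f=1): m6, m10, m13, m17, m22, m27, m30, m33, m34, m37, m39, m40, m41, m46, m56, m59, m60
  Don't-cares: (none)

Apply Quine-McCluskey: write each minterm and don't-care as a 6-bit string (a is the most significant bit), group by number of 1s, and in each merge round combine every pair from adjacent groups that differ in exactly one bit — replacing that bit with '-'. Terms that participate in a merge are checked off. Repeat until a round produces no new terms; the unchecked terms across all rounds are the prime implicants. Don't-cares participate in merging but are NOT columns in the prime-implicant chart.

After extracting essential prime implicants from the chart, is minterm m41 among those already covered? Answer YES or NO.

NO

[col 0] 000110*, 001010, 001101, 010001, 010110*, 011011*, 011110*, 100001*, 100010, 100101*, 100111*, 101000*, 101001*, 101110, 111000*, 111011*, 111100*
[col 1] -11011, 0-0110, 01-110, 1-1000, 10-001, 100-01, 1001-1, 10100-, 111-00
Prime implicants: -11011, 0-0110, 001010, 001101, 01-110, 010001, 1-1000, 10-001, 100-01, 100010, 1001-1, 10100-, 101110, 111-00
PI chart (minterm → PIs covering it):
  6 | 0-0110  (sole → essential)
  10 | 001010  (sole → essential)
  13 | 001101  (sole → essential)
  17 | 010001  (sole → essential)
  22 | 0-0110,01-110
  27 | -11011  (sole → essential)
  30 | 01-110  (sole → essential)
  33 | 10-001,100-01
  34 | 100010  (sole → essential)
  37 | 100-01,1001-1
  39 | 1001-1  (sole → essential)
  40 | 1-1000,10100-
  41 | 10-001,10100-
  46 | 101110  (sole → essential)
  56 | 1-1000,111-00
  59 | -11011  (sole → essential)
  60 | 111-00  (sole → essential)
Essential prime implicants: -11011, 0-0110, 001010, 001101, 01-110, 010001, 100010, 1001-1, 101110, 111-00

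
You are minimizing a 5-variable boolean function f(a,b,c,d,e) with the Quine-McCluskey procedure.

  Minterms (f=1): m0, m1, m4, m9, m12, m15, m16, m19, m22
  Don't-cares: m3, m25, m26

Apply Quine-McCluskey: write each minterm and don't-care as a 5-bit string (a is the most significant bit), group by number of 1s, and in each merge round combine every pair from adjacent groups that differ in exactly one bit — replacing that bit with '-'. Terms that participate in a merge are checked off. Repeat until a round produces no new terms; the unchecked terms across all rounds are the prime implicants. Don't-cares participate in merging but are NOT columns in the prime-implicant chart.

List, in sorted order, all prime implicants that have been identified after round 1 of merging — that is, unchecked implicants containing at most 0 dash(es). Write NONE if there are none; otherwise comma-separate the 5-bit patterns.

Round 0: 00000✓ 00001✓ 00011✓ 00100✓ 01001✓ 01100✓ 01111 10000✓ 10011✓ 10110 11001✓ 11010
Round 1: -0000 -0011 -1001 0-001 0-100 00-00 000-1 0000-
PIs = {-0000, -0011, -1001, 0-001, 0-100, 00-00, 000-1, 0000-, 01111, 10110, 11010}

01111, 10110, 11010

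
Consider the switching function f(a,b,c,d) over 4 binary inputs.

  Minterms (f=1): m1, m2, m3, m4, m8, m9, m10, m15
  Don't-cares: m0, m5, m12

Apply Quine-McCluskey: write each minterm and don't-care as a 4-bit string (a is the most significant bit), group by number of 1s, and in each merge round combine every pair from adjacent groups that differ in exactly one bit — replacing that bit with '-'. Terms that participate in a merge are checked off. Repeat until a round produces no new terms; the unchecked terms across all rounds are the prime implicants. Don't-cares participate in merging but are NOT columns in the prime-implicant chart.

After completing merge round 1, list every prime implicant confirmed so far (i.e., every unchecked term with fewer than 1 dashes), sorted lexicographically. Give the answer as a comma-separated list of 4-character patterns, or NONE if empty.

1111

size-2^0 implicants → 0000(✓)  0001(✓)  0010(✓)  0011(✓)  0100(✓)  0101(✓)  1000(✓)  1001(✓)  1010(✓)  1100(✓)  1111
size-2^1 implicants → -000(✓)  -001(✓)  -010(✓)  -100(✓)  0-00(✓)  0-01(✓)  00-0(✓)  00-1(✓)  000-(✓)  001-(✓)  010-(✓)  1-00(✓)  10-0(✓)  100-(✓)
size-2^2 implicants → --00  -0-0  -00-  0-0-  00--
Unchecked terms (primes): --00, -0-0, -00-, 0-0-, 00--, 1111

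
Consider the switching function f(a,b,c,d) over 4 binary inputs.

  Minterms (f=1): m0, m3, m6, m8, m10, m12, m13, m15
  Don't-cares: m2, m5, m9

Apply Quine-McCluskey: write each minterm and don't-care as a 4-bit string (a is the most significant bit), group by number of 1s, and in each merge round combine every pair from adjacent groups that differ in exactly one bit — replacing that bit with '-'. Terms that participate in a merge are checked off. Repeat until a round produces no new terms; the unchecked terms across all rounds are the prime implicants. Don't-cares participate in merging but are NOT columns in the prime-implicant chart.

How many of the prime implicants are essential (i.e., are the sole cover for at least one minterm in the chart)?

5

size-2^0 implicants → 0000(✓)  0010(✓)  0011(✓)  0101(✓)  0110(✓)  1000(✓)  1001(✓)  1010(✓)  1100(✓)  1101(✓)  1111(✓)
size-2^1 implicants → -000(✓)  -010(✓)  -101  0-10  00-0(✓)  001-  1-00(✓)  1-01(✓)  10-0(✓)  100-(✓)  11-1  110-(✓)
size-2^2 implicants → -0-0  1-0-
Unchecked terms (primes): -0-0, -101, 0-10, 001-, 1-0-, 11-1
Minterm coverage:
  m0 ⊆ -0-0 [E]
  m3 ⊆ 001- [E]
  m6 ⊆ 0-10 [E]
  m8 ⊆ -0-0,1-0-
  m10 ⊆ -0-0 [E]
  m12 ⊆ 1-0- [E]
  m13 ⊆ -101,1-0-,11-1
  m15 ⊆ 11-1 [E]
E = {-0-0, 0-10, 001-, 1-0-, 11-1}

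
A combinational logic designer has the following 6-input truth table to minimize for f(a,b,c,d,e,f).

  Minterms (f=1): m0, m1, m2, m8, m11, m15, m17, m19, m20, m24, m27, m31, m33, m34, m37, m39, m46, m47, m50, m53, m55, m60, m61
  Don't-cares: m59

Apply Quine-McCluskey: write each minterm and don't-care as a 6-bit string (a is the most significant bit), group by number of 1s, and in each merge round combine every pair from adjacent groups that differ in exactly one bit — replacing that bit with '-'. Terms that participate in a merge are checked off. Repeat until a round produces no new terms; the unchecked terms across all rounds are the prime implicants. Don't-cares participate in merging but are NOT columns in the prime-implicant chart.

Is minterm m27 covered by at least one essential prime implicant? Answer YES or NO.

[col 0] 000000*, 000001*, 000010*, 001000*, 001011*, 001111*, 010001*, 010011*, 010100, 011000*, 011011*, 011111*, 100001*, 100010*, 100101*, 100111*, 101110*, 101111*, 110010*, 110101*, 110111*, 111011*, 111100*, 111101*
[col 1] -00001, -00010, -01111, -11011, 0-0001, 0-1000, 0-1011*, 0-1111*, 00-000, 0000-0, 00000-, 001-11*, 01-011, 0100-1, 011-11*, 1-0010, 1-0101*, 1-0111*, 10-111, 100-01, 1001-1*, 10111-, 11-101, 1101-1*, 11110-
[col 2] 0-1-11, 1-01-1
Prime implicants: -00001, -00010, -01111, -11011, 0-0001, 0-1-11, 0-1000, 00-000, 0000-0, 00000-, 01-011, 0100-1, 010100, 1-0010, 1-01-1, 10-111, 100-01, 10111-, 11-101, 11110-
PI chart (minterm → PIs covering it):
  0 | 00-000,0000-0,00000-
  1 | -00001,0-0001,00000-
  2 | -00010,0000-0
  8 | 0-1000,00-000
  11 | 0-1-11  (sole → essential)
  15 | -01111,0-1-11
  17 | 0-0001,0100-1
  19 | 01-011,0100-1
  20 | 010100  (sole → essential)
  24 | 0-1000  (sole → essential)
  27 | -11011,0-1-11,01-011
  31 | 0-1-11  (sole → essential)
  33 | -00001,100-01
  34 | -00010,1-0010
  37 | 1-01-1,100-01
  39 | 1-01-1,10-111
  46 | 10111-  (sole → essential)
  47 | -01111,10-111,10111-
  50 | 1-0010  (sole → essential)
  53 | 1-01-1,11-101
  55 | 1-01-1  (sole → essential)
  60 | 11110-  (sole → essential)
  61 | 11-101,11110-
Essential prime implicants: 0-1-11, 0-1000, 010100, 1-0010, 1-01-1, 10111-, 11110-

YES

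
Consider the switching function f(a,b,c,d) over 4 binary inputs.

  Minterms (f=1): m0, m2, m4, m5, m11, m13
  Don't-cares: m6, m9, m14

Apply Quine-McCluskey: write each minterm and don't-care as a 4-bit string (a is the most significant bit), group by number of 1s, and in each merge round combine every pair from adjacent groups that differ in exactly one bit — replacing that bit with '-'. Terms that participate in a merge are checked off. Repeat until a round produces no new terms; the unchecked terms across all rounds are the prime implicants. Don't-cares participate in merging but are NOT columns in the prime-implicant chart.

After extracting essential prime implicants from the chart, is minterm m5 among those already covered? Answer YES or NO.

size-2^0 implicants → 0000(✓)  0010(✓)  0100(✓)  0101(✓)  0110(✓)  1001(✓)  1011(✓)  1101(✓)  1110(✓)
size-2^1 implicants → -101  -110  0-00(✓)  0-10(✓)  00-0(✓)  01-0(✓)  010-  1-01  10-1
size-2^2 implicants → 0--0
Unchecked terms (primes): -101, -110, 0--0, 010-, 1-01, 10-1
Minterm coverage:
  m0 ⊆ 0--0 [E]
  m2 ⊆ 0--0 [E]
  m4 ⊆ 0--0,010-
  m5 ⊆ -101,010-
  m11 ⊆ 10-1 [E]
  m13 ⊆ -101,1-01
E = {0--0, 10-1}

NO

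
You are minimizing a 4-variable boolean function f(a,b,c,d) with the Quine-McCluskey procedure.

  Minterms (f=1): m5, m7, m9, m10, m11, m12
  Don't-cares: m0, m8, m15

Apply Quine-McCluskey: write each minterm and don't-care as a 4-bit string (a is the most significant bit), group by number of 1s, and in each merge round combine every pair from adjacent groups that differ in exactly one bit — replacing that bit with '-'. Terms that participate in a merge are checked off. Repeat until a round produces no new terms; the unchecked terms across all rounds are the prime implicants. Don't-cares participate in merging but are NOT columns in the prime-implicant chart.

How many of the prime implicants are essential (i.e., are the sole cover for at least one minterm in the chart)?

[col 0] 0000*, 0101*, 0111*, 1000*, 1001*, 1010*, 1011*, 1100*, 1111*
[col 1] -000, -111, 01-1, 1-00, 1-11, 10-0*, 10-1*, 100-*, 101-*
[col 2] 10--
Prime implicants: -000, -111, 01-1, 1-00, 1-11, 10--
PI chart (minterm → PIs covering it):
  5 | 01-1  (sole → essential)
  7 | -111,01-1
  9 | 10--  (sole → essential)
  10 | 10--  (sole → essential)
  11 | 1-11,10--
  12 | 1-00  (sole → essential)
Essential prime implicants: 01-1, 1-00, 10--

3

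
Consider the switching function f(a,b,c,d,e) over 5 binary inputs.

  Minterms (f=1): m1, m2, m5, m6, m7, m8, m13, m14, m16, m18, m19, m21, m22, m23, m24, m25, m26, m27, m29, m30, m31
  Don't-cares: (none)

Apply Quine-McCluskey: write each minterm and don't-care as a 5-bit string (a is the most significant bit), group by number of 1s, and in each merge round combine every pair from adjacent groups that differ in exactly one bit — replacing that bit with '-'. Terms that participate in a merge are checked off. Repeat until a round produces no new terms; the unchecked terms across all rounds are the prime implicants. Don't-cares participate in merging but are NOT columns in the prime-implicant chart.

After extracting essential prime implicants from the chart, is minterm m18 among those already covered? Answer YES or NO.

Round 0: 00001✓ 00010✓ 00101✓ 00110✓ 00111✓ 01000✓ 01101✓ 01110✓ 10000✓ 10010✓ 10011✓ 10101✓ 10110✓ 10111✓ 11000✓ 11001✓ 11010✓ 11011✓ 11101✓ 11110✓ 11111✓
Round 1: -0010✓ -0101✓ -0110✓ -0111✓ -1000 -1101✓ -1110✓ 0-101✓ 0-110✓ 00-01 00-10✓ 001-1✓ 0011-✓ 1-000✓ 1-010✓ 1-011✓ 1-101✓ 1-110✓ 1-111✓ 10-10✓ 10-11✓ 100-0✓ 1001-✓ 101-1✓ 1011-✓ 11-01✓ 11-10✓ 11-11✓ 110-0✓ 110-1✓ 1100-✓ 1101-✓ 111-1✓ 1111-✓
Round 2: --101 --110 -0-10 -01-1 -011- 1--10✓ 1--11✓ 1-0-0 1-01-✓ 1-1-1 1-11-✓ 10-1-✓ 11--1 11-1-✓ 110--
Round 3: 1--1-
PIs = {--101, --110, -0-10, -01-1, -011-, -1000, 00-01, 1--1-, 1-0-0, 1-1-1, 11--1, 110--}
Coverage chart:
  m1: 00-01 ←essential
  m2: -0-10 ←essential
  m5: --101,-01-1,00-01
  m6: --110,-0-10,-011-
  m7: -01-1,-011-
  m8: -1000 ←essential
  m13: --101 ←essential
  m14: --110 ←essential
  m16: 1-0-0 ←essential
  m18: -0-10,1--1-,1-0-0
  m19: 1--1- ←essential
  m21: --101,-01-1,1-1-1
  m22: --110,-0-10,-011-,1--1-
  m23: -01-1,-011-,1--1-,1-1-1
  m24: -1000,1-0-0,110--
  m25: 11--1,110--
  m26: 1--1-,1-0-0,110--
  m27: 1--1-,11--1,110--
  m29: --101,1-1-1,11--1
  m30: --110,1--1-
  m31: 1--1-,1-1-1,11--1
Essential: --101, --110, -0-10, -1000, 00-01, 1--1-, 1-0-0

YES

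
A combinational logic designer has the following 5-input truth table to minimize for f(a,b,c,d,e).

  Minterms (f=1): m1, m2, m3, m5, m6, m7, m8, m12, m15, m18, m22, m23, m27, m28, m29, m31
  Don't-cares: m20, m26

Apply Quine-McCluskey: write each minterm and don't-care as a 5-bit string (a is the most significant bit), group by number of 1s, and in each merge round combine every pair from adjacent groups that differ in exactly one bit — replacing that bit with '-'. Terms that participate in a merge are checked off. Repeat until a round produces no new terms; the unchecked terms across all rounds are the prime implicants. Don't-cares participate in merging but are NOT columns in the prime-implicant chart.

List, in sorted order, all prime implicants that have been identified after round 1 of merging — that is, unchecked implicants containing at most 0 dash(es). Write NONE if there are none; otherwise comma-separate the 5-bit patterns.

Round 0: 00001✓ 00010✓ 00011✓ 00101✓ 00110✓ 00111✓ 01000✓ 01100✓ 01111✓ 10010✓ 10100✓ 10110✓ 10111✓ 11010✓ 11011✓ 11100✓ 11101✓ 11111✓
Round 1: -0010✓ -0110✓ -0111✓ -1100 -1111✓ 0-111✓ 00-01✓ 00-10✓ 00-11✓ 000-1✓ 0001-✓ 001-1✓ 0011-✓ 01-00 1-010 1-100 1-111✓ 10-10✓ 101-0 1011-✓ 11-11 1101- 111-1 1110-
Round 2: --111 -0-10 -011- 00--1 00-1-
PIs = {--111, -0-10, -011-, -1100, 00--1, 00-1-, 01-00, 1-010, 1-100, 101-0, 11-11, 1101-, 111-1, 1110-}

NONE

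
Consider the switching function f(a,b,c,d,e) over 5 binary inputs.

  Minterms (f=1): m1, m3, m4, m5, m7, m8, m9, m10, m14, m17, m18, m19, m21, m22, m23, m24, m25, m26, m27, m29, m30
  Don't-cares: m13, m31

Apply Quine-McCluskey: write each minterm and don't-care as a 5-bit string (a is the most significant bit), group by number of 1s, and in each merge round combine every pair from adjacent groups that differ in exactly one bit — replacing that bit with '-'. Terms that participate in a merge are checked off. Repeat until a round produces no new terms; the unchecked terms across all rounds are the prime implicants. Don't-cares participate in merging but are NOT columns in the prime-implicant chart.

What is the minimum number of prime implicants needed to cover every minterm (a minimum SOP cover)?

6

size-2^0 implicants → 00001(✓)  00011(✓)  00100(✓)  00101(✓)  00111(✓)  01000(✓)  01001(✓)  01010(✓)  01101(✓)  01110(✓)  10001(✓)  10010(✓)  10011(✓)  10101(✓)  10110(✓)  10111(✓)  11000(✓)  11001(✓)  11010(✓)  11011(✓)  11101(✓)  11110(✓)  11111(✓)
size-2^1 implicants → -0001(✓)  -0011(✓)  -0101(✓)  -0111(✓)  -1000(✓)  -1001(✓)  -1010(✓)  -1101(✓)  -1110(✓)  0-001(✓)  0-101(✓)  00-01(✓)  00-11(✓)  000-1(✓)  001-1(✓)  0010-  01-01(✓)  01-10(✓)  010-0(✓)  0100-(✓)  1-001(✓)  1-010(✓)  1-011(✓)  1-101(✓)  1-110(✓)  1-111(✓)  10-01(✓)  10-10(✓)  10-11(✓)  100-1(✓)  1001-(✓)  101-1(✓)  1011-(✓)  11-01(✓)  11-10(✓)  11-11(✓)  110-0(✓)  110-1(✓)  1100-(✓)  1101-(✓)  111-1(✓)  1111-(✓)
size-2^2 implicants → --001(✓)  --101(✓)  -0-01(✓)  -0-11(✓)  -00-1(✓)  -01-1(✓)  -1-01(✓)  -1-10  -10-0  -100-  0--01(✓)  00--1(✓)  1--01(✓)  1--10(✓)  1--11(✓)  1-0-1(✓)  1-01-(✓)  1-1-1(✓)  1-11-(✓)  10--1(✓)  10-1-(✓)  11--1(✓)  11-1-(✓)  110--
size-2^3 implicants → ---01  -0--1  1---1  1--1-
Unchecked terms (primes): ---01, -0--1, -1-10, -10-0, -100-, 0010-, 1---1, 1--1-, 110--
Minterm coverage:
  m1 ⊆ ---01,-0--1
  m3 ⊆ -0--1 [E]
  m4 ⊆ 0010- [E]
  m5 ⊆ ---01,-0--1,0010-
  m7 ⊆ -0--1 [E]
  m8 ⊆ -10-0,-100-
  m9 ⊆ ---01,-100-
  m10 ⊆ -1-10,-10-0
  m14 ⊆ -1-10 [E]
  m17 ⊆ ---01,-0--1,1---1
  m18 ⊆ 1--1- [E]
  m19 ⊆ -0--1,1---1,1--1-
  m21 ⊆ ---01,-0--1,1---1
  m22 ⊆ 1--1- [E]
  m23 ⊆ -0--1,1---1,1--1-
  m24 ⊆ -10-0,-100-,110--
  m25 ⊆ ---01,-100-,1---1,110--
  m26 ⊆ -1-10,-10-0,1--1-,110--
  m27 ⊆ 1---1,1--1-,110--
  m29 ⊆ ---01,1---1
  m30 ⊆ -1-10,1--1-
E = {-0--1, -1-10, 0010-, 1--1-}
Petrick residual → ---01, -10-0
Cover = d'e + b'e + bde' + bc'e' + a'b'cd' + ad  |cover|=6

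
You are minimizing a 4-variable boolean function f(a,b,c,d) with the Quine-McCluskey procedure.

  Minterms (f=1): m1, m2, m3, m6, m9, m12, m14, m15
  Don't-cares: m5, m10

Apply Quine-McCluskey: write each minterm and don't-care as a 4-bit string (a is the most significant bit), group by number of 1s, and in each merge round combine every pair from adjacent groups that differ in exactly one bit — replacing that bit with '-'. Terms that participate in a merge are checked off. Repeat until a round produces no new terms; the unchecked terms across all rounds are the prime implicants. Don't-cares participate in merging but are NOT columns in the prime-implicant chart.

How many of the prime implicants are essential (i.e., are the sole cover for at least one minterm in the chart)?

4

[col 0] 0001*, 0010*, 0011*, 0101*, 0110*, 1001*, 1010*, 1100*, 1110*, 1111*
[col 1] -001, -010*, -110*, 0-01, 0-10*, 00-1, 001-, 1-10*, 11-0, 111-
[col 2] --10
Prime implicants: --10, -001, 0-01, 00-1, 001-, 11-0, 111-
PI chart (minterm → PIs covering it):
  1 | -001,0-01,00-1
  2 | --10,001-
  3 | 00-1,001-
  6 | --10  (sole → essential)
  9 | -001  (sole → essential)
  12 | 11-0  (sole → essential)
  14 | --10,11-0,111-
  15 | 111-  (sole → essential)
Essential prime implicants: --10, -001, 11-0, 111-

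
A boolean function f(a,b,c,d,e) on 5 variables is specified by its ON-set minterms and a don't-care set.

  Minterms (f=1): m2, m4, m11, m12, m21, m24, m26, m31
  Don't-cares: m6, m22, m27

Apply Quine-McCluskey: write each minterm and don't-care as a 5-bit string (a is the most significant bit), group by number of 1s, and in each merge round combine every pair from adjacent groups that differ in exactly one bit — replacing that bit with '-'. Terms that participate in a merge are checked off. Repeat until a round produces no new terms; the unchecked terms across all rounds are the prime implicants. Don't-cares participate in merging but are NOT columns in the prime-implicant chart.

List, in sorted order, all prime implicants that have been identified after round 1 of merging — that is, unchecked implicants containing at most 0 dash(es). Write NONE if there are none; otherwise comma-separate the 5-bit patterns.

10101

Round 0: 00010✓ 00100✓ 00110✓ 01011✓ 01100✓ 10101 10110✓ 11000✓ 11010✓ 11011✓ 11111✓
Round 1: -0110 -1011 0-100 00-10 001-0 11-11 110-0 1101-
PIs = {-0110, -1011, 0-100, 00-10, 001-0, 10101, 11-11, 110-0, 1101-}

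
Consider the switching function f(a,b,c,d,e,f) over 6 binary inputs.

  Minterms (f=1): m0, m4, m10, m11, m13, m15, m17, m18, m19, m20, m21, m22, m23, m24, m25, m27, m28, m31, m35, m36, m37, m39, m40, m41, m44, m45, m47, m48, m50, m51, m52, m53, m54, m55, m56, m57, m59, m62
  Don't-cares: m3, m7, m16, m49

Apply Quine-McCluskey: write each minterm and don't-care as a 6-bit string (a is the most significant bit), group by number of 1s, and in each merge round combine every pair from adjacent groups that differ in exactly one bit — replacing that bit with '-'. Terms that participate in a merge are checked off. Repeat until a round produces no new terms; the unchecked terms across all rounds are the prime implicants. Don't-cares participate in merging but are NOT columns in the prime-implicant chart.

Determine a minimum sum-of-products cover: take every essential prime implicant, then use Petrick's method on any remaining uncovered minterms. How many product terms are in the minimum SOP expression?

size-2^0 implicants → 000000(✓)  000011(✓)  000100(✓)  000111(✓)  001010(✓)  001011(✓)  001101(✓)  001111(✓)  010000(✓)  010001(✓)  010010(✓)  010011(✓)  010100(✓)  010101(✓)  010110(✓)  010111(✓)  011000(✓)  011001(✓)  011011(✓)  011100(✓)  011111(✓)  100011(✓)  100100(✓)  100101(✓)  100111(✓)  101000(✓)  101001(✓)  101100(✓)  101101(✓)  101111(✓)  110000(✓)  110001(✓)  110010(✓)  110011(✓)  110100(✓)  110101(✓)  110110(✓)  110111(✓)  111000(✓)  111001(✓)  111011(✓)  111110(✓)
size-2^1 implicants → -00011(✓)  -00100(✓)  -00111(✓)  -01101(✓)  -01111(✓)  -10000(✓)  -10001(✓)  -10010(✓)  -10011(✓)  -10100(✓)  -10101(✓)  -10110(✓)  -10111(✓)  -11000(✓)  -11001(✓)  -11011(✓)  0-0000(✓)  0-0011(✓)  0-0100(✓)  0-0111(✓)  0-1011(✓)  0-1111(✓)  00-011(✓)  00-111(✓)  000-00(✓)  000-11(✓)  001-11(✓)  00101-  0011-1(✓)  01-000(✓)  01-001(✓)  01-011(✓)  01-100(✓)  01-111(✓)  010-00(✓)  010-01(✓)  010-10(✓)  010-11(✓)  0100-0(✓)  0100-1(✓)  01000-(✓)  01001-(✓)  0101-0(✓)  0101-1(✓)  01010-(✓)  01011-(✓)  011-00(✓)  011-11(✓)  0110-1(✓)  01100-(✓)  1-0011(✓)  1-0100(✓)  1-0101(✓)  1-0111(✓)  1-1000(✓)  1-1001(✓)  10-100(✓)  10-101(✓)  10-111(✓)  100-11(✓)  1001-1(✓)  10010-(✓)  101-00(✓)  101-01(✓)  10100-(✓)  1011-1(✓)  10110-(✓)  11-000(✓)  11-001(✓)  11-011(✓)  11-110  110-00(✓)  110-01(✓)  110-10(✓)  110-11(✓)  1100-0(✓)  1100-1(✓)  11000-(✓)  11001-(✓)  1101-0(✓)  1101-1(✓)  11010-(✓)  11011-(✓)  1110-1(✓)  11100-(✓)
size-2^2 implicants → --0011(✓)  --0100  --0111(✓)  -0-111  -00-11(✓)  -011-1  -1-000(✓)  -1-001(✓)  -1-011(✓)  -10-00(✓)  -10-01(✓)  -10-10(✓)  -10-11(✓)  -100-0(✓)  -100-1(✓)  -1000-(✓)  -1001-(✓)  -101-0(✓)  -101-1(✓)  -1010-(✓)  -1011-(✓)  -110-1(✓)  -1100-(✓)  0--011(✓)  0--111(✓)  0-0-00  0-0-11(✓)  0-1-11(✓)  00--11(✓)  01--00  01--11(✓)  01-0-1(✓)  01-00-(✓)  010--0(✓)  010--1(✓)  010-0-(✓)  010-1-(✓)  0100--(✓)  0101--(✓)  1-0-11(✓)  1-01-1  1-010-  1-100-  10-1-1  10-10-  101-0-  11-0-1(✓)  11-00-(✓)  110--0(✓)  110--1(✓)  110-0-(✓)  110-1-(✓)  1100--(✓)  1101--(✓)
size-2^3 implicants → --0-11  -1-0-1  -1-00-  -10--0(✓)  -10--1(✓)  -10-0-(✓)  -10-1-(✓)  -100--(✓)  -101--(✓)  0---11  010---(✓)  110---(✓)
size-2^4 implicants → -10---
Unchecked terms (primes): --0-11, --0100, -0-111, -011-1, -1-0-1, -1-00-, -10---, 0---11, 0-0-00, 00101-, 01--00, 1-01-1, 1-010-, 1-100-, 10-1-1, 10-10-, 101-0-, 11-110
Minterm coverage:
  m0 ⊆ 0-0-00 [E]
  m4 ⊆ --0100,0-0-00
  m10 ⊆ 00101- [E]
  m11 ⊆ 0---11,00101-
  m13 ⊆ -011-1 [E]
  m15 ⊆ -0-111,-011-1,0---11
  m17 ⊆ -1-0-1,-1-00-,-10---
  m18 ⊆ -10--- [E]
  m19 ⊆ --0-11,-1-0-1,-10---,0---11
  m20 ⊆ --0100,-10---,0-0-00,01--00
  m21 ⊆ -10--- [E]
  m22 ⊆ -10--- [E]
  m23 ⊆ --0-11,-10---,0---11
  m24 ⊆ -1-00-,01--00
  m25 ⊆ -1-0-1,-1-00-
  m27 ⊆ -1-0-1,0---11
  m28 ⊆ 01--00 [E]
  m31 ⊆ 0---11 [E]
  m35 ⊆ --0-11 [E]
  m36 ⊆ --0100,1-010-,10-10-
  m37 ⊆ 1-01-1,1-010-,10-1-1,10-10-
  m39 ⊆ --0-11,-0-111,1-01-1,10-1-1
  m40 ⊆ 1-100-,101-0-
  m41 ⊆ 1-100-,101-0-
  m44 ⊆ 10-10-,101-0-
  m45 ⊆ -011-1,10-1-1,10-10-,101-0-
  m47 ⊆ -0-111,-011-1,10-1-1
  m48 ⊆ -1-00-,-10---
  m50 ⊆ -10--- [E]
  m51 ⊆ --0-11,-1-0-1,-10---
  m52 ⊆ --0100,-10---,1-010-
  m53 ⊆ -10---,1-01-1,1-010-
  m54 ⊆ -10---,11-110
  m55 ⊆ --0-11,-10---,1-01-1
  m56 ⊆ -1-00-,1-100-
  m57 ⊆ -1-0-1,-1-00-,1-100-
  m59 ⊆ -1-0-1 [E]
  m62 ⊆ 11-110 [E]
E = {--0-11, -011-1, -1-0-1, -10---, 0---11, 0-0-00, 00101-, 01--00, 11-110}
Petrick residual → 1-100-, 10-10-
Cover = c'ef + b'cdf + bd'f + bc' + a'ef + a'c'e'f' + a'b'cd'e + a'be'f' + acd'e' + ab'de' + abdef'  |cover|=11

11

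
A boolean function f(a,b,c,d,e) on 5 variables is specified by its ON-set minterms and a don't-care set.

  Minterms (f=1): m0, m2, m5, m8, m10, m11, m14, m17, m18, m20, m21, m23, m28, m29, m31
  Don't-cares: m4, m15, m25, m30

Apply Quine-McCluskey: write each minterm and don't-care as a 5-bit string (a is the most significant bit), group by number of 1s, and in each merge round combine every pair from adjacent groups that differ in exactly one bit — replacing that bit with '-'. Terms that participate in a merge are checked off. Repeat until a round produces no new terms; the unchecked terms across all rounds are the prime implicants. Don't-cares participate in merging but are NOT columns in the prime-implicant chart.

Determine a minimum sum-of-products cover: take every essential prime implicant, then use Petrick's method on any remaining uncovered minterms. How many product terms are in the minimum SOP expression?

7

Round 0: 00000✓ 00010✓ 00100✓ 00101✓ 01000✓ 01010✓ 01011✓ 01110✓ 01111✓ 10001✓ 10010✓ 10100✓ 10101✓ 10111✓ 11001✓ 11100✓ 11101✓ 11110✓ 11111✓
Round 1: -0010 -0100✓ -0101✓ -1110✓ -1111✓ 0-000✓ 0-010✓ 00-00 000-0✓ 0010-✓ 01-10✓ 01-11✓ 010-0✓ 0101-✓ 0111-✓ 1-001✓ 1-100✓ 1-101✓ 1-111✓ 10-01✓ 101-1✓ 1010-✓ 11-01✓ 111-0✓ 111-1✓ 1110-✓ 1111-✓
Round 2: -010- -111- 0-0-0 01-1- 1--01 1-1-1 1-10- 111--
PIs = {-0010, -010-, -111-, 0-0-0, 00-00, 01-1-, 1--01, 1-1-1, 1-10-, 111--}
Coverage chart:
  m0: 0-0-0,00-00
  m2: -0010,0-0-0
  m5: -010- ←essential
  m8: 0-0-0 ←essential
  m10: 0-0-0,01-1-
  m11: 01-1- ←essential
  m14: -111-,01-1-
  m17: 1--01 ←essential
  m18: -0010 ←essential
  m20: -010-,1-10-
  m21: -010-,1--01,1-1-1,1-10-
  m23: 1-1-1 ←essential
  m28: 1-10-,111--
  m29: 1--01,1-1-1,1-10-,111--
  m31: -111-,1-1-1,111--
Essential: -0010, -010-, 0-0-0, 01-1-, 1--01, 1-1-1
Petrick residual → 1-10-
Min cover (7 terms): b'c'de' + b'cd' + a'c'e' + a'bd + ad'e + ace + acd'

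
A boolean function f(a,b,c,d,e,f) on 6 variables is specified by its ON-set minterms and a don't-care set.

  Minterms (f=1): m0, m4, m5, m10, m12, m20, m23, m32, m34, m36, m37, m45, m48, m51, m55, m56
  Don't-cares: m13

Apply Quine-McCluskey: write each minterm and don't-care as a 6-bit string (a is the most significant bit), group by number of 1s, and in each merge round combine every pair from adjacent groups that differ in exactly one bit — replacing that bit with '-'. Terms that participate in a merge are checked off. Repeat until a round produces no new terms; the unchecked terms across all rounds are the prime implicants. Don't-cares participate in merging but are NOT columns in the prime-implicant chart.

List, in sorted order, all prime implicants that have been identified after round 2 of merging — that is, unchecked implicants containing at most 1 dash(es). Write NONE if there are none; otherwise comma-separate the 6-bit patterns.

-10111, 0-0100, 001010, 1-0000, 1000-0, 11-000, 110-11

size-2^0 implicants → 000000(✓)  000100(✓)  000101(✓)  001010  001100(✓)  001101(✓)  010100(✓)  010111(✓)  100000(✓)  100010(✓)  100100(✓)  100101(✓)  101101(✓)  110000(✓)  110011(✓)  110111(✓)  111000(✓)
size-2^1 implicants → -00000(✓)  -00100(✓)  -00101(✓)  -01101(✓)  -10111  0-0100  00-100(✓)  00-101(✓)  000-00(✓)  00010-(✓)  00110-(✓)  1-0000  10-101(✓)  100-00(✓)  1000-0  10010-(✓)  11-000  110-11
size-2^2 implicants → -0-101  -00-00  -0010-  00-10-
Unchecked terms (primes): -0-101, -00-00, -0010-, -10111, 0-0100, 00-10-, 001010, 1-0000, 1000-0, 11-000, 110-11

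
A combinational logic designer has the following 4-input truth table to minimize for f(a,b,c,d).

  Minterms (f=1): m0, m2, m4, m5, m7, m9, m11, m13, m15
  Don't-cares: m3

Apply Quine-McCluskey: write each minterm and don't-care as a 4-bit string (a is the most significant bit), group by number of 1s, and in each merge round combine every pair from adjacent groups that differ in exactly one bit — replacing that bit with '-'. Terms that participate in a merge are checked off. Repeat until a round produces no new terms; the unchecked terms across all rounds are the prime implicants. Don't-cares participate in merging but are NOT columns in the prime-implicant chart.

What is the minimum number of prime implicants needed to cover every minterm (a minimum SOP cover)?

4

size-2^0 implicants → 0000(✓)  0010(✓)  0011(✓)  0100(✓)  0101(✓)  0111(✓)  1001(✓)  1011(✓)  1101(✓)  1111(✓)
size-2^1 implicants → -011(✓)  -101(✓)  -111(✓)  0-00  0-11(✓)  00-0  001-  01-1(✓)  010-  1-01(✓)  1-11(✓)  10-1(✓)  11-1(✓)
size-2^2 implicants → --11  -1-1  1--1
Unchecked terms (primes): --11, -1-1, 0-00, 00-0, 001-, 010-, 1--1
Minterm coverage:
  m0 ⊆ 0-00,00-0
  m2 ⊆ 00-0,001-
  m4 ⊆ 0-00,010-
  m5 ⊆ -1-1,010-
  m7 ⊆ --11,-1-1
  m9 ⊆ 1--1 [E]
  m11 ⊆ --11,1--1
  m13 ⊆ -1-1,1--1
  m15 ⊆ --11,-1-1,1--1
E = {1--1}
Petrick residual → --11, 00-0, 010-
Cover = cd + a'b'd' + a'bc' + ad  |cover|=4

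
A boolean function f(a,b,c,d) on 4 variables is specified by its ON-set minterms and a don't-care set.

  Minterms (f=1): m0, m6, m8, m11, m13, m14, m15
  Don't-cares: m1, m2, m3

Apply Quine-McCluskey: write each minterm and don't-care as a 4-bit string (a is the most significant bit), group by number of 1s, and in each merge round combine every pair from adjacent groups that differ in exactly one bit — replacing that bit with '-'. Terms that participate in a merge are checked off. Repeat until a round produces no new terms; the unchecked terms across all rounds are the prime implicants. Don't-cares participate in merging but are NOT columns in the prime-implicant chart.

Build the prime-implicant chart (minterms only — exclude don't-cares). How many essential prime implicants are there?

2

size-2^0 implicants → 0000(✓)  0001(✓)  0010(✓)  0011(✓)  0110(✓)  1000(✓)  1011(✓)  1101(✓)  1110(✓)  1111(✓)
size-2^1 implicants → -000  -011  -110  0-10  00-0(✓)  00-1(✓)  000-(✓)  001-(✓)  1-11  11-1  111-
size-2^2 implicants → 00--
Unchecked terms (primes): -000, -011, -110, 0-10, 00--, 1-11, 11-1, 111-
Minterm coverage:
  m0 ⊆ -000,00--
  m6 ⊆ -110,0-10
  m8 ⊆ -000 [E]
  m11 ⊆ -011,1-11
  m13 ⊆ 11-1 [E]
  m14 ⊆ -110,111-
  m15 ⊆ 1-11,11-1,111-
E = {-000, 11-1}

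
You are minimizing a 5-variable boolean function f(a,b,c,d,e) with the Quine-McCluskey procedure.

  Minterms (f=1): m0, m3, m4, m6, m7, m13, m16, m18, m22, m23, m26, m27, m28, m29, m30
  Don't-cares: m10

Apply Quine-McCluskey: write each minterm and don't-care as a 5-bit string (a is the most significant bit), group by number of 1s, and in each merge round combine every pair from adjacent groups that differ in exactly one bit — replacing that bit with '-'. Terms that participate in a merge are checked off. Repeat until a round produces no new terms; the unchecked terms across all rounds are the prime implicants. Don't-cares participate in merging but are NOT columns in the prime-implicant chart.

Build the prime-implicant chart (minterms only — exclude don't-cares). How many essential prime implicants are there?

4

[col 0] 00000*, 00011*, 00100*, 00110*, 00111*, 01010*, 01101*, 10000*, 10010*, 10110*, 10111*, 11010*, 11011*, 11100*, 11101*, 11110*
[col 1] -0000, -0110*, -0111*, -1010, -1101, 00-00, 00-11, 001-0, 0011-*, 1-010*, 1-110*, 10-10*, 100-0, 1011-*, 11-10*, 1101-, 111-0, 1110-
[col 2] -011-, 1--10
Prime implicants: -0000, -011-, -1010, -1101, 00-00, 00-11, 001-0, 1--10, 100-0, 1101-, 111-0, 1110-
PI chart (minterm → PIs covering it):
  0 | -0000,00-00
  3 | 00-11  (sole → essential)
  4 | 00-00,001-0
  6 | -011-,001-0
  7 | -011-,00-11
  13 | -1101  (sole → essential)
  16 | -0000,100-0
  18 | 1--10,100-0
  22 | -011-,1--10
  23 | -011-  (sole → essential)
  26 | -1010,1--10,1101-
  27 | 1101-  (sole → essential)
  28 | 111-0,1110-
  29 | -1101,1110-
  30 | 1--10,111-0
Essential prime implicants: -011-, -1101, 00-11, 1101-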